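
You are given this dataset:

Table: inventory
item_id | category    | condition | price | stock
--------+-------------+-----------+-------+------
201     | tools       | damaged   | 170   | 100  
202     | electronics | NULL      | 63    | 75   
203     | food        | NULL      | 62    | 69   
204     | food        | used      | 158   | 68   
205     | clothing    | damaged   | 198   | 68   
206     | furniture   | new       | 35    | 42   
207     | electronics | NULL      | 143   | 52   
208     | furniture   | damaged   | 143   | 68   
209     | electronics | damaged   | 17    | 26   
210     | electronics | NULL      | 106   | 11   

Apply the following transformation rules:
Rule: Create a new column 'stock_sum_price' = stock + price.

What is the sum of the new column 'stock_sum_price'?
1674

Step 1: For each record, compute stock + price
Example calculations:
  100 + 170 = 270
  75 + 63 = 138
  69 + 62 = 131
  ...
Step 2: Sum all derived values
Step 3: Total = 1674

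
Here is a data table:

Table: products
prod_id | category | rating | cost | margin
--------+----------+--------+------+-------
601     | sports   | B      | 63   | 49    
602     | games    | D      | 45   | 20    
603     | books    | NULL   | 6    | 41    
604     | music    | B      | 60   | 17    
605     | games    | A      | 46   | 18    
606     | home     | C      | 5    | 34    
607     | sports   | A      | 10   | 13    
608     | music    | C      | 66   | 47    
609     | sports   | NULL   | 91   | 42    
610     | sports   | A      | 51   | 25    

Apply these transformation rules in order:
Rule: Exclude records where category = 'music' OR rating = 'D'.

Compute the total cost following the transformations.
272

Step 1: Find records where category = 'music' OR rating = 'D'
Step 2: 3 records match, summing to 171
Step 3: Original sum: 443
Step 4: Remaining sum = 443 - 171 = 272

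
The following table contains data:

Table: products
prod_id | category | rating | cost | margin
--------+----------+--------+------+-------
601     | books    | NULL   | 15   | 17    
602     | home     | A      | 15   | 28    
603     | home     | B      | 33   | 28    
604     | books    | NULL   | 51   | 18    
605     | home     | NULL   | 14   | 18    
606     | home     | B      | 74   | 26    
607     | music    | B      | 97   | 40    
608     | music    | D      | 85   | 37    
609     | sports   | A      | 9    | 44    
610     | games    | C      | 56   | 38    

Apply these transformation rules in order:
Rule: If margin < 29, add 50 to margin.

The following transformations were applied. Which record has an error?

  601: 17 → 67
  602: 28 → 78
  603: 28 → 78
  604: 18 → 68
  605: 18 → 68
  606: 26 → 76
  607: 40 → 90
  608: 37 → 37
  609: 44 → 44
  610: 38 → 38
Record 607 has an error. The correct transformed value should be 40, not 90.

Step 1: Check each record against the rule
Step 2: Record 607 has margin = 40
Step 3: Since 40 >= 29, the bonus should not have been applied
Step 4: Correct value = 40, but claimed value = 90
Conclusion: Record 607 has the error.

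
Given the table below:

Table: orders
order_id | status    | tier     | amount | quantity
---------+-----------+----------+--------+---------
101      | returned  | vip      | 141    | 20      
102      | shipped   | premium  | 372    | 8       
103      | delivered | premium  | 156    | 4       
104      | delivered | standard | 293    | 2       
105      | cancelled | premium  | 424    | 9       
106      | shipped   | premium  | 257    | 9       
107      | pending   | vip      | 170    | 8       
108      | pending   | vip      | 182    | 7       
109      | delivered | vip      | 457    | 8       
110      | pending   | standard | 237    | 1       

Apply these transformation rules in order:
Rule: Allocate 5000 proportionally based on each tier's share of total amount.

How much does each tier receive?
premium: 2248.05, standard: 985.5, vip: 1766.46

Step 1: Calculate total amount = 2689
Step 2: Calculate each tier's proportion:
  premium: 1209/2689 = 44.96% → 2248.05
  standard: 530/2689 = 19.71% → 985.5
  vip: 950/2689 = 35.33% → 1766.46
Step 3: Verify: sum of allocations ≈ 5000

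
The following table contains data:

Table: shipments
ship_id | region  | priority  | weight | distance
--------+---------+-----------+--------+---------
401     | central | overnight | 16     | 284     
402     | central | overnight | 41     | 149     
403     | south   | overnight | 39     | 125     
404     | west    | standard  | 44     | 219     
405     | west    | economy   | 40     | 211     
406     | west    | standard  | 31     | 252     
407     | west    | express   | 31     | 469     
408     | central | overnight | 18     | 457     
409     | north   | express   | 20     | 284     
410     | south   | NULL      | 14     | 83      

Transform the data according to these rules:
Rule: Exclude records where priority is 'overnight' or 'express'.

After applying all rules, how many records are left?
4

Step 1: Count records to exclude
  - 4 (overnight) + 2 (express) = 6 records
Step 2: Total records: 10
Step 3: Remaining = 10 - 6 = 4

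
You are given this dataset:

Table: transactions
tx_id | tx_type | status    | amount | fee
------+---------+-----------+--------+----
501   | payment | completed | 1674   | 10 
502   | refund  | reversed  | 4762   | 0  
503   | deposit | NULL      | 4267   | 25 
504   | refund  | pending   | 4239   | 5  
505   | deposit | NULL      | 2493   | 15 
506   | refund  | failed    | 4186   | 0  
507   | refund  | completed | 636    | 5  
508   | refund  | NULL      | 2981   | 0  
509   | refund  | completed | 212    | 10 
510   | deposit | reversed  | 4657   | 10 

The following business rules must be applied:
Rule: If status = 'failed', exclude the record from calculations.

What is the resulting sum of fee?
80

Step 1: Identify records where status = 'failed'
Step 2: The excluded records sum to 0
Step 3: Original total fee = 80
Step 4: Remaining total = 80 - 0 = 80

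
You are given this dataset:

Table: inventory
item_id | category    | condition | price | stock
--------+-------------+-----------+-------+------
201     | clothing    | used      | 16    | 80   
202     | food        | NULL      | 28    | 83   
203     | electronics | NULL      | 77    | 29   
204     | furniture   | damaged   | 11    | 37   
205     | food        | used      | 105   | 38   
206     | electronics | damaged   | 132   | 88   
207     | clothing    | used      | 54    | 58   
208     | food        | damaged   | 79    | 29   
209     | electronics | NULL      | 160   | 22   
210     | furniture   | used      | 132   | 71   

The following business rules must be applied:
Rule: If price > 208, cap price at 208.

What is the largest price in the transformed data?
160

Step 1: Original maximum price = 160
Step 2: Check cap of 208 against maximum
Step 3: No records exceed the cap (max 160 <= cap 208), so no capping applies
Step 4: Maximum after transformation = 160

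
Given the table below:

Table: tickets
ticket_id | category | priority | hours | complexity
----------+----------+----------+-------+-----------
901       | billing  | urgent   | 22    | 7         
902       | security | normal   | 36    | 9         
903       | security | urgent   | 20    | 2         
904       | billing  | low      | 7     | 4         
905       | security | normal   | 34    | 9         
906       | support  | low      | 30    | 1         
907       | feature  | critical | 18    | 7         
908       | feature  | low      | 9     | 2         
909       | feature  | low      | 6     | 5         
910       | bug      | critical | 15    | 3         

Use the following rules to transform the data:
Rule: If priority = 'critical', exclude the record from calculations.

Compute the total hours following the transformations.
164

Step 1: Identify records where priority = 'critical'
Step 2: The excluded records sum to 33
Step 3: Original total hours = 197
Step 4: Remaining total = 197 - 33 = 164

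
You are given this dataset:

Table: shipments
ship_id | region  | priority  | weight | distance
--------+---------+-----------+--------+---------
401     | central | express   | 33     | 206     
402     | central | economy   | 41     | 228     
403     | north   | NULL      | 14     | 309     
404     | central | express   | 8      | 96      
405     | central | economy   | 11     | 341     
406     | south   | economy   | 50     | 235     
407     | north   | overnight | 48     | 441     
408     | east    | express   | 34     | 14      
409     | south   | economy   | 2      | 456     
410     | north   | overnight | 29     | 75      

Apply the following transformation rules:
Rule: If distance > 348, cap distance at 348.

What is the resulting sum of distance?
2200

Step 1: 2 records have distance > 348
Step 2: These records originally summed to 897
Step 3: After capping: 2 × 348 = 696
Step 4: Unaffected records sum: 1504
Step 5: Final sum = 696 + 1504 = 2200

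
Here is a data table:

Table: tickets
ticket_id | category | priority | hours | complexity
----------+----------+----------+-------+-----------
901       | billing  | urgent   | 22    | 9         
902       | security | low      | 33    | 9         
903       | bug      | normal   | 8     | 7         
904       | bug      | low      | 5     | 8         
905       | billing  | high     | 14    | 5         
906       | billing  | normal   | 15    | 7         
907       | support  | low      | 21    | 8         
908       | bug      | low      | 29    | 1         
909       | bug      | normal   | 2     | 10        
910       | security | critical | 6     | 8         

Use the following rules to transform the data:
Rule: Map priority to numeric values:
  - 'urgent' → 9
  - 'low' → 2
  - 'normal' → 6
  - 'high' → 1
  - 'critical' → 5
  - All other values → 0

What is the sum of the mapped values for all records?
41

Step 1: Apply mapping to each record
Step 2: Count by status:
  'urgent': 1 records × 9 = 9
  'low': 4 records × 2 = 8
  'normal': 3 records × 6 = 18
  'high': 1 records × 1 = 1
  'critical': 1 records × 5 = 5
Step 3: Sum all mapped values = 41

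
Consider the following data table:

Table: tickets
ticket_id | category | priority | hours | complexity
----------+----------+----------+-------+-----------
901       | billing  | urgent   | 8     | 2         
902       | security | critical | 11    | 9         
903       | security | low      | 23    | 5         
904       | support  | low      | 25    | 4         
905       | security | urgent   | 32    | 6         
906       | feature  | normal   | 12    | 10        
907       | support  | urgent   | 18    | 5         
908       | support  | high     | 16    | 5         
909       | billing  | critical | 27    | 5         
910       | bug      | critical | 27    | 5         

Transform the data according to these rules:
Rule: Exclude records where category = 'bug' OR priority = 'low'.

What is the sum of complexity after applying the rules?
42

Step 1: Find records where category = 'bug' OR priority = 'low'
Step 2: 3 records match, summing to 14
Step 3: Original sum: 56
Step 4: Remaining sum = 56 - 14 = 42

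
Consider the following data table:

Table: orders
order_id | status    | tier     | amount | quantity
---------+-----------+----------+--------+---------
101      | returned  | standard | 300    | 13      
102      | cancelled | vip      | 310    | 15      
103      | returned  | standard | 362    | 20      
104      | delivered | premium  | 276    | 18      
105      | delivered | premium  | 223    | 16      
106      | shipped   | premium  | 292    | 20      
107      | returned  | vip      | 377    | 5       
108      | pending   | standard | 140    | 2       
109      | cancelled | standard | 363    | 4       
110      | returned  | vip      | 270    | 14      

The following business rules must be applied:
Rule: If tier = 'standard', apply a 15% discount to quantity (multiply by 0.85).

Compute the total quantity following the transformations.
121.15

Step 1: Records with tier = 'standard' have total quantity = 39
Step 2: Apply multiplier: 39 × 0.85 = 33.15
Step 3: Other records total: 88
Step 4: Final sum = 33.15 + 88 = 121.15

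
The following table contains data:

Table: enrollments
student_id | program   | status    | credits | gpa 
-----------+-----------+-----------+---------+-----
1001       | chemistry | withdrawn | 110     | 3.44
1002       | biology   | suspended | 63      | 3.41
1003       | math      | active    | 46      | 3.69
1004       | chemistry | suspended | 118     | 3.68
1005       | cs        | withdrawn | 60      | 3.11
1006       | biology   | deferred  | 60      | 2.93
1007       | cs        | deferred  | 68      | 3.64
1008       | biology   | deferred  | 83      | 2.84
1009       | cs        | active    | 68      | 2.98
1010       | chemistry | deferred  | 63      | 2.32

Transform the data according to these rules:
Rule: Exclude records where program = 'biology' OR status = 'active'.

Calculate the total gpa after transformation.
16.19

Step 1: Find records where program = 'biology' OR status = 'active'
Step 2: 5 records match, summing to 15.85
Step 3: Original sum: 32.04
Step 4: Remaining sum = 32.04 - 15.85 = 16.19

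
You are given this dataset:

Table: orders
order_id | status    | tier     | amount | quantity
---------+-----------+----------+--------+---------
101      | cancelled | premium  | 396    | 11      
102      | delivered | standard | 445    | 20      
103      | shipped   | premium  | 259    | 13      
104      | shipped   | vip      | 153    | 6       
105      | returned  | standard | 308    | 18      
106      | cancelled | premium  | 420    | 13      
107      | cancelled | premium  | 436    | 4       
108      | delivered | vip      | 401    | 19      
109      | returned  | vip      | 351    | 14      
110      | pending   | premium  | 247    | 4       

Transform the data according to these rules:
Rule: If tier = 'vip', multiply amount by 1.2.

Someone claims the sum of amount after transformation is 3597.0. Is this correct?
Yes, the result is correct.

Step 1: Calculate the correct sum after transformation
Step 2: Apply multiplier 1.2 to records where tier = 'vip'
Step 3: Correct result = 3597.0
Step 4: Claimed result = 3597.0
Step 5: 3597.0 = 3597.0 ✓
Conclusion: The claimed result is correct.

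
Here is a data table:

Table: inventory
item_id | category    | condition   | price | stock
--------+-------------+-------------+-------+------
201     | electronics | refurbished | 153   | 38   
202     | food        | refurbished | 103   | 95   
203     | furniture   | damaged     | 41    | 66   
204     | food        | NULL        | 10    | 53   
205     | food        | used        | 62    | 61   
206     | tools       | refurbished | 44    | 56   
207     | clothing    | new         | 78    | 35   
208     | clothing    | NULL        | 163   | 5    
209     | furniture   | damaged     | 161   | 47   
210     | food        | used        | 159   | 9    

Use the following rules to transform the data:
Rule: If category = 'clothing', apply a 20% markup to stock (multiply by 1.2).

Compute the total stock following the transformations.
473.0

Step 1: Records with category = 'clothing' have total stock = 40
Step 2: Apply multiplier: 40 × 1.2 = 48.0
Step 3: Other records total: 425
Step 4: Final sum = 48.0 + 425 = 473.0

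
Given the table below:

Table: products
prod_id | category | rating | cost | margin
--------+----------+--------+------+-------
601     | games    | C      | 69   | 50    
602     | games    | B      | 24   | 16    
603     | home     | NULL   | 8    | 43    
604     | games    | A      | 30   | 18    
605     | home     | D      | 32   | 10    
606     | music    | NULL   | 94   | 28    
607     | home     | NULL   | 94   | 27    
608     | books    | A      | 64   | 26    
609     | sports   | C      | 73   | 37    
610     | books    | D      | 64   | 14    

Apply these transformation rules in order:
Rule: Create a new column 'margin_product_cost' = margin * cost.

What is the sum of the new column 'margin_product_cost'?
15469

Step 1: For each record, compute margin * cost
Example calculations:
  50 * 69 = 3450
  16 * 24 = 384
  43 * 8 = 344
  ...
Step 2: Sum all derived values
Step 3: Total = 15469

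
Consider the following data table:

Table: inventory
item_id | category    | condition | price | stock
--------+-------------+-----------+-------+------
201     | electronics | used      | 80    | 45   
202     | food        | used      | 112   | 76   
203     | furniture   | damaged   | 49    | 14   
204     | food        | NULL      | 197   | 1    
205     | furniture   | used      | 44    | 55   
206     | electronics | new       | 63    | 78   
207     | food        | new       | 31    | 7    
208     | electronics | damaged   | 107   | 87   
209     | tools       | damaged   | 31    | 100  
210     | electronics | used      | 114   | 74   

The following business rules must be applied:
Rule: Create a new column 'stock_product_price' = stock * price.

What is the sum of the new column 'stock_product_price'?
41391

Step 1: For each record, compute stock * price
Example calculations:
  45 * 80 = 3600
  76 * 112 = 8512
  14 * 49 = 686
  ...
Step 2: Sum all derived values
Step 3: Total = 41391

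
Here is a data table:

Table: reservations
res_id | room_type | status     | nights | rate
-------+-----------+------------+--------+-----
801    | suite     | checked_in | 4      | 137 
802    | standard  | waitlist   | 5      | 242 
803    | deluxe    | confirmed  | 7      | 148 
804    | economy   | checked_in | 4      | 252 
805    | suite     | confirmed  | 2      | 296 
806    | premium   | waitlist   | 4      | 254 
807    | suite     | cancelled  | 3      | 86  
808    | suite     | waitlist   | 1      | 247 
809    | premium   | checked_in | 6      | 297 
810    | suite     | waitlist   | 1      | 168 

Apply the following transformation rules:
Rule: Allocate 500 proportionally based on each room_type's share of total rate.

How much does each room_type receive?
deluxe: 34.79, economy: 59.24, premium: 129.53, standard: 56.89, suite: 219.56

Step 1: Calculate total rate = 2127
Step 2: Calculate each room_type's proportion:
  deluxe: 148/2127 = 6.96% → 34.79
  economy: 252/2127 = 11.85% → 59.24
  premium: 551/2127 = 25.91% → 129.53
  standard: 242/2127 = 11.38% → 56.89
  suite: 934/2127 = 43.91% → 219.56
Step 3: Verify: sum of allocations ≈ 500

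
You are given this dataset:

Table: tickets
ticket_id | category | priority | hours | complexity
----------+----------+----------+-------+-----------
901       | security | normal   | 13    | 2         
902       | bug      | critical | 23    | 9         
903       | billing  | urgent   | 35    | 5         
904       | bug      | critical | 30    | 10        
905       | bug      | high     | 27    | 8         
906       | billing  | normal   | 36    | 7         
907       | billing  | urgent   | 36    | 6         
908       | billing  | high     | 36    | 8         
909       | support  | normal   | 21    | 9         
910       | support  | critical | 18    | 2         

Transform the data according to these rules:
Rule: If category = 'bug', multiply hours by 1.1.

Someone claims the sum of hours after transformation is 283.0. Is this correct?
Yes, the result is correct.

Step 1: Calculate the correct sum after transformation
Step 2: Apply multiplier 1.1 to records where category = 'bug'
Step 3: Correct result = 283.0
Step 4: Claimed result = 283.0
Step 5: 283.0 = 283.0 ✓
Conclusion: The claimed result is correct.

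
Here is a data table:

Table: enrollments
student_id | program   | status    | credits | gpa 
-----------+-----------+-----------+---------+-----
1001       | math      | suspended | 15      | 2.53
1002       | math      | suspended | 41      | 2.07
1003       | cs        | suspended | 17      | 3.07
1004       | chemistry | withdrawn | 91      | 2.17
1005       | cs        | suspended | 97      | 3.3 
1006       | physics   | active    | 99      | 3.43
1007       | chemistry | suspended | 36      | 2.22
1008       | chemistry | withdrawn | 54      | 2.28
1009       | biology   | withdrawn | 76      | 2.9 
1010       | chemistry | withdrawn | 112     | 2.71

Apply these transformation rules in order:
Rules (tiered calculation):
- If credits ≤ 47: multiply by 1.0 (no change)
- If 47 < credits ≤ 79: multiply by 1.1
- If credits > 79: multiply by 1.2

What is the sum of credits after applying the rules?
730.8

Step 1: Tier 1 (credits ≤ 47): 4 records, sum = 109 × 1.0 = 109.0
Step 2: Tier 2 (47 < credits ≤ 79): 2 records, sum = 130 × 1.1 = 143.0
Step 3: Tier 3 (credits > 79): 4 records, sum = 399 × 1.2 = 478.8
Step 4: Final sum = 109.0 + 143.0 + 478.8 = 730.8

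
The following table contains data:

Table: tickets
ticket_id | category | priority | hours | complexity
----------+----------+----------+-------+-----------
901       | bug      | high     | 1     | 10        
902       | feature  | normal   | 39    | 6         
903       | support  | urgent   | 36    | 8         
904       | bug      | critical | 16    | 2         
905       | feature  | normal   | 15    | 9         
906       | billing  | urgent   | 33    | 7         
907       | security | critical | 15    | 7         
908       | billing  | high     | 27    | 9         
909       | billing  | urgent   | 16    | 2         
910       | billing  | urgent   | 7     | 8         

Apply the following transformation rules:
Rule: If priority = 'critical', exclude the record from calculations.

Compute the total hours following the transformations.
174

Step 1: Identify records where priority = 'critical'
Step 2: The excluded records sum to 31
Step 3: Original total hours = 205
Step 4: Remaining total = 205 - 31 = 174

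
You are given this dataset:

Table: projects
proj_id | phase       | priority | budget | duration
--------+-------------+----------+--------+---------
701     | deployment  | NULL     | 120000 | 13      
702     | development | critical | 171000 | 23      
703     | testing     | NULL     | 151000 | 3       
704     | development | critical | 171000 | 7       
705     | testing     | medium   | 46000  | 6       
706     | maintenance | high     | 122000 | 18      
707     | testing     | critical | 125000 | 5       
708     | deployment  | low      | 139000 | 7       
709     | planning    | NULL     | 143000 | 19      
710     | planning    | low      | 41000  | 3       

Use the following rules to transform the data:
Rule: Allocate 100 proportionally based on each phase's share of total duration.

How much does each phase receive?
deployment: 19.23, development: 28.85, maintenance: 17.31, planning: 21.15, testing: 13.46

Step 1: Calculate total duration = 104
Step 2: Calculate each phase's proportion:
  deployment: 20/104 = 19.23% → 19.23
  development: 30/104 = 28.85% → 28.85
  maintenance: 18/104 = 17.31% → 17.31
  planning: 22/104 = 21.15% → 21.15
  testing: 14/104 = 13.46% → 13.46
Step 3: Verify: sum of allocations ≈ 100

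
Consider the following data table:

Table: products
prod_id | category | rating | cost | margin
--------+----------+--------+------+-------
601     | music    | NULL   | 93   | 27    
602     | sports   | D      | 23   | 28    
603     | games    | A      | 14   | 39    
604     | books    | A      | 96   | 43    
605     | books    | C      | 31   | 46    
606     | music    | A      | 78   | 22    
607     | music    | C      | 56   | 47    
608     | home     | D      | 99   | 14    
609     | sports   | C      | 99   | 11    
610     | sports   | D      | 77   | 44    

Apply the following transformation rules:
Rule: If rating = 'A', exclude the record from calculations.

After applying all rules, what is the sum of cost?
478

Step 1: Identify records where rating = 'A'
Step 2: The excluded records sum to 188
Step 3: Original total cost = 666
Step 4: Remaining total = 666 - 188 = 478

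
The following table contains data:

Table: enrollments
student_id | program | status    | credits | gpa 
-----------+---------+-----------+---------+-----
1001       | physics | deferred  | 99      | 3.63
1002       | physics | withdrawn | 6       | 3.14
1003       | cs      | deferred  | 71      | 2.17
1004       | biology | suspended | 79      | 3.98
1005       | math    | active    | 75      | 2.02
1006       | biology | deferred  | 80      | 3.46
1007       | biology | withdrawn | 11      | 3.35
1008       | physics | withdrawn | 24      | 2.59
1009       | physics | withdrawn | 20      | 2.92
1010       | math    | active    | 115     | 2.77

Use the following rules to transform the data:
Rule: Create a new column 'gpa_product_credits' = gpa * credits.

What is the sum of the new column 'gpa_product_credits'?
1750.96

Step 1: For each record, compute gpa * credits
Example calculations:
  3.63 * 99 = 359.37
  3.14 * 6 = 18.84
  2.17 * 71 = 154.07
  ...
Step 2: Sum all derived values
Step 3: Total = 1750.96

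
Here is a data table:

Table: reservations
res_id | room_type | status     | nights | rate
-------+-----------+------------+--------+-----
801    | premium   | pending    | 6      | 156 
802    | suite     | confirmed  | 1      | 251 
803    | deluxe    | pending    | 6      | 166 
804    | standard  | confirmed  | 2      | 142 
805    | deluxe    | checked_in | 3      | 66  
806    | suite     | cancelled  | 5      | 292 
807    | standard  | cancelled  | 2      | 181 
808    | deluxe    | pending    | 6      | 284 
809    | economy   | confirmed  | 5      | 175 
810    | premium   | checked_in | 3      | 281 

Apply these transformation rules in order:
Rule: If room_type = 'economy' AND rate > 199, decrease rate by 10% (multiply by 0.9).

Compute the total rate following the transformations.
1994

Step 1: Find records where room_type = 'economy' AND rate > 199
Step 2: 0 records match, summing to 0
Step 3: After multiplier: 0 × 0.9 = 0.0
Step 4: Unaffected records sum: 1994
Step 5: Final sum = 0.0 + 1994 = 1994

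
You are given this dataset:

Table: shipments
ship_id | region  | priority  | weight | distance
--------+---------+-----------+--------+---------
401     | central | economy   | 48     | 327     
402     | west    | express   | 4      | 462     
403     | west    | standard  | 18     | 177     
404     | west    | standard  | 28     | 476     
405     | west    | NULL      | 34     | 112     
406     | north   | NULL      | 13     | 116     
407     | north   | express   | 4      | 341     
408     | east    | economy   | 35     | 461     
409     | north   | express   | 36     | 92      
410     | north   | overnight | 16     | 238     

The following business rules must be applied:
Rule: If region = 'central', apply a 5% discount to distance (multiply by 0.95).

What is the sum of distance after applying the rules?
2785.65

Step 1: Records with region = 'central' have total distance = 327
Step 2: Apply multiplier: 327 × 0.95 = 310.65
Step 3: Other records total: 2475
Step 4: Final sum = 310.65 + 2475 = 2785.65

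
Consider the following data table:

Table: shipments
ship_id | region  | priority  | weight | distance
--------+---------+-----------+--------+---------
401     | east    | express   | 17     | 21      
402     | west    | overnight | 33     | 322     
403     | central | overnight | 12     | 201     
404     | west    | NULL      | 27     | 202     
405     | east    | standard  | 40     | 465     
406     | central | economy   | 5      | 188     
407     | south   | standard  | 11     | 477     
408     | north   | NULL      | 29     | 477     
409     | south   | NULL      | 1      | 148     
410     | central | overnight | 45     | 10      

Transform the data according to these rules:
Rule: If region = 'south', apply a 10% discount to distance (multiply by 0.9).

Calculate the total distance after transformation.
2448.5

Step 1: Records with region = 'south' have total distance = 625
Step 2: Apply multiplier: 625 × 0.9 = 562.5
Step 3: Other records total: 1886
Step 4: Final sum = 562.5 + 1886 = 2448.5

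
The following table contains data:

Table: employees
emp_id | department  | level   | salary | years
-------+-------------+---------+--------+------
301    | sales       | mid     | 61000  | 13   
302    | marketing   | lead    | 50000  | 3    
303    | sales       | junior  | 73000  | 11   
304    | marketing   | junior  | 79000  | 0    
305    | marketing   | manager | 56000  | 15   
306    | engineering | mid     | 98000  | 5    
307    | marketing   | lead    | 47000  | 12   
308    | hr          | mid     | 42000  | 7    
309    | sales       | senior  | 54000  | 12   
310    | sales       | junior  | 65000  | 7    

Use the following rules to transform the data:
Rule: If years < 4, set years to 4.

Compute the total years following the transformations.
90

Step 1: 2 records have years < 4
Step 2: These records originally summed to 3
Step 3: After setting to minimum: 2 × 4 = 8
Step 4: Unaffected records sum: 82
Step 5: Final sum = 8 + 82 = 90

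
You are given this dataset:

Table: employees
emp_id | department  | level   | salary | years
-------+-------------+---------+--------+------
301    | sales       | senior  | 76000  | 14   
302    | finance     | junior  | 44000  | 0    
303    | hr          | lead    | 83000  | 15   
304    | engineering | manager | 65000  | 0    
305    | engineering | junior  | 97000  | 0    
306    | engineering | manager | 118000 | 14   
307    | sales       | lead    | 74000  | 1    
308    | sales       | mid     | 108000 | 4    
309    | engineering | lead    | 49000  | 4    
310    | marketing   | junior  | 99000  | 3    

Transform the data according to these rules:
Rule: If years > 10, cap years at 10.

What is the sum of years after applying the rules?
42

Step 1: 3 records have years > 10
Step 2: These records originally summed to 43
Step 3: After capping: 3 × 10 = 30
Step 4: Unaffected records sum: 12
Step 5: Final sum = 30 + 12 = 42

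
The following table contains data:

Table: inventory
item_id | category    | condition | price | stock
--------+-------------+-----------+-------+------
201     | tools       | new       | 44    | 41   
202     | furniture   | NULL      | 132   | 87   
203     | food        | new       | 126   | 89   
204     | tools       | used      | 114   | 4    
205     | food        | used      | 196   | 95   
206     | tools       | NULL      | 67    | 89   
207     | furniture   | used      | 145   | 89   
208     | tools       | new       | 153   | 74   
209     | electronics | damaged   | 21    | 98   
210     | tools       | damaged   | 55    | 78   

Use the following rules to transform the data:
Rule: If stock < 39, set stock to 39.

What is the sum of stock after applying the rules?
779

Step 1: 1 records have stock < 39
Step 2: These records originally summed to 4
Step 3: After setting to minimum: 1 × 39 = 39
Step 4: Unaffected records sum: 740
Step 5: Final sum = 39 + 740 = 779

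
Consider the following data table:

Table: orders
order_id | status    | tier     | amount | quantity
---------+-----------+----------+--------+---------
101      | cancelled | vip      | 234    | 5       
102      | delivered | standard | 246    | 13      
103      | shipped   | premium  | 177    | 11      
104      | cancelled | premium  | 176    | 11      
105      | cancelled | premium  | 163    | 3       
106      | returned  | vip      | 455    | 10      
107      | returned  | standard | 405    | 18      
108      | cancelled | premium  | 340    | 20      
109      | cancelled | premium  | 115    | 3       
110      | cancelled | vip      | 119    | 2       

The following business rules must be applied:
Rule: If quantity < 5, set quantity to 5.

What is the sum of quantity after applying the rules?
103

Step 1: 3 records have quantity < 5
Step 2: These records originally summed to 8
Step 3: After setting to minimum: 3 × 5 = 15
Step 4: Unaffected records sum: 88
Step 5: Final sum = 15 + 88 = 103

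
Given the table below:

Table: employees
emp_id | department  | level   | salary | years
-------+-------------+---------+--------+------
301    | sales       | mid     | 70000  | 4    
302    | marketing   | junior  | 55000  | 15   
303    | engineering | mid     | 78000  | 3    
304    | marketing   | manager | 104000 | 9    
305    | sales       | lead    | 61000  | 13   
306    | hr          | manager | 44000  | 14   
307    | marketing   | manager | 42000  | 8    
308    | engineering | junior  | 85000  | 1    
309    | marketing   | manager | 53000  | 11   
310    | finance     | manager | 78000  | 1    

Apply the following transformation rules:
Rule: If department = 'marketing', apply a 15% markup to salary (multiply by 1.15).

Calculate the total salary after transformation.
708100.0

Step 1: Records with department = 'marketing' have total salary = 254000
Step 2: Apply multiplier: 254000 × 1.15 = 292100.0
Step 3: Other records total: 416000
Step 4: Final sum = 292100.0 + 416000 = 708100.0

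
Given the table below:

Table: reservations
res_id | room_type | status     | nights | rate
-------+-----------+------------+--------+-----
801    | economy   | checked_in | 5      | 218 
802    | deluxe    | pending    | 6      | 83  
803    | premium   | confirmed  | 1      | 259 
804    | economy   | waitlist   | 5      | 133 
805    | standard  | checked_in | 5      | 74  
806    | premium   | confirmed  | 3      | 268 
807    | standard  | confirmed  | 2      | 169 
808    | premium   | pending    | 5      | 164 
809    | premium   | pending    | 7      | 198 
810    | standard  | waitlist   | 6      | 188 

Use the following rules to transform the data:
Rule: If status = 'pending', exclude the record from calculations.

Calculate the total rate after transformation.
1309

Step 1: Identify records where status = 'pending'
Step 2: The excluded records sum to 445
Step 3: Original total rate = 1754
Step 4: Remaining total = 1754 - 445 = 1309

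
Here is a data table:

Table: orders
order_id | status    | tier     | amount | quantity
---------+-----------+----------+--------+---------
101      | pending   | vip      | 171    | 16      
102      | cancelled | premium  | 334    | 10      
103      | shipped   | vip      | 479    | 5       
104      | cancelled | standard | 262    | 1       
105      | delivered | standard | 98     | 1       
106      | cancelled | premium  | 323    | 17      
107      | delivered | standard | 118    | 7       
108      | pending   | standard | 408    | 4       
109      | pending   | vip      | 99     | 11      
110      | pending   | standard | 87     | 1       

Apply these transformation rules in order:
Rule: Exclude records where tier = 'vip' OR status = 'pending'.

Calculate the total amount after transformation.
1135

Step 1: Find records where tier = 'vip' OR status = 'pending'
Step 2: 5 records match, summing to 1244
Step 3: Original sum: 2379
Step 4: Remaining sum = 2379 - 1244 = 1135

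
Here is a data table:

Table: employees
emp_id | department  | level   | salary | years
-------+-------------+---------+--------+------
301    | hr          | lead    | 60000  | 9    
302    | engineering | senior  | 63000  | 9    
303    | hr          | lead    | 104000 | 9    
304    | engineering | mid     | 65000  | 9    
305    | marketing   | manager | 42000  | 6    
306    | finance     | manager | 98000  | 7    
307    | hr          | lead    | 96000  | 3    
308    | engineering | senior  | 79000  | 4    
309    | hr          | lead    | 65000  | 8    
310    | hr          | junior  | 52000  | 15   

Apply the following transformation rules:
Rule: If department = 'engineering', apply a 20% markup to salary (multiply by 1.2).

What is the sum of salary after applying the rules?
765400.0

Step 1: Records with department = 'engineering' have total salary = 207000
Step 2: Apply multiplier: 207000 × 1.2 = 248400.0
Step 3: Other records total: 517000
Step 4: Final sum = 248400.0 + 517000 = 765400.0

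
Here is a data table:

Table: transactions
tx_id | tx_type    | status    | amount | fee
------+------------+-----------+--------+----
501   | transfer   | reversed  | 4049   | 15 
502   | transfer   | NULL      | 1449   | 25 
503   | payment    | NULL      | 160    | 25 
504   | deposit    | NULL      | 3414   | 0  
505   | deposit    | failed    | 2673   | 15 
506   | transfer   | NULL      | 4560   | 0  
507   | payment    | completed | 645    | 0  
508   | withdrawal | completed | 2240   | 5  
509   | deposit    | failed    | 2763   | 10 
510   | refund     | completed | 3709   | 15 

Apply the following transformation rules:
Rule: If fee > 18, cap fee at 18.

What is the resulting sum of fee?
96

Step 1: 2 records have fee > 18
Step 2: These records originally summed to 50
Step 3: After capping: 2 × 18 = 36
Step 4: Unaffected records sum: 60
Step 5: Final sum = 36 + 60 = 96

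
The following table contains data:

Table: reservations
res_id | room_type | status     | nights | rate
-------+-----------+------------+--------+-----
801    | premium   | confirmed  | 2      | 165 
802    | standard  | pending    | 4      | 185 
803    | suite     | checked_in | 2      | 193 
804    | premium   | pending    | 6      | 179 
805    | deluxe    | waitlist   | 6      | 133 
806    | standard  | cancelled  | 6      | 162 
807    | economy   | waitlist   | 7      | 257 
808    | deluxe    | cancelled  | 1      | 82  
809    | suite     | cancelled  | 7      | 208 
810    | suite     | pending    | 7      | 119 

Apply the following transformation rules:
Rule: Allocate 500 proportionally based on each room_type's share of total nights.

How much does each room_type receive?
deluxe: 72.92, economy: 72.92, premium: 83.33, standard: 104.17, suite: 166.67

Step 1: Calculate total nights = 48
Step 2: Calculate each room_type's proportion:
  deluxe: 7/48 = 14.58% → 72.92
  economy: 7/48 = 14.58% → 72.92
  premium: 8/48 = 16.67% → 83.33
  standard: 10/48 = 20.83% → 104.17
  suite: 16/48 = 33.33% → 166.67
Step 3: Verify: sum of allocations ≈ 500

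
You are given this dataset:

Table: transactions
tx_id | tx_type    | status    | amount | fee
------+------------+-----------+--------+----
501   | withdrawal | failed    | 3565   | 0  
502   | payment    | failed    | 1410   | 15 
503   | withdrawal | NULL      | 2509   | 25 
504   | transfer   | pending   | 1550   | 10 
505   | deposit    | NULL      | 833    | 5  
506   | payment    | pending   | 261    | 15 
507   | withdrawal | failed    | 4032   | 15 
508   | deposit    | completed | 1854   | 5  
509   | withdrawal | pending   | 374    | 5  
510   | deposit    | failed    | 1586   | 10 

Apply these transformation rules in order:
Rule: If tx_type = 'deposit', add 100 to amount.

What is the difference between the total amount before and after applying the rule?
300

Step 1: Original sum of amount = 17974
Step 2: 3 records have tx_type = 'deposit'
Step 3: Each affected record changes by 100
Step 4: Total change = 3 × 100 = 300
Step 5: New sum = 17974 + 300 = 18274
Step 6: Difference = |18274 - 17974| = 300
        (Sum increased by 300)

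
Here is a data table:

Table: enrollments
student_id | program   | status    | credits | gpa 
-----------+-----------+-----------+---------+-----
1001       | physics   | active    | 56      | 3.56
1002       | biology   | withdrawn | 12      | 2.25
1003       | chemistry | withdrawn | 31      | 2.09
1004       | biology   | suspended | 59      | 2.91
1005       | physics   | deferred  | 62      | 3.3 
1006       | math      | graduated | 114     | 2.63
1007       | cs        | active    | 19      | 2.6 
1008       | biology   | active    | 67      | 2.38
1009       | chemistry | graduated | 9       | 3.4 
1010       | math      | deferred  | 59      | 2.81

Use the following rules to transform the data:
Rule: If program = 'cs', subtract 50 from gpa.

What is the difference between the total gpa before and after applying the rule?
50.0

Step 1: Original sum of gpa = 27.93
Step 2: 1 records have program = 'cs'
Step 3: Each affected record changes by -50
Step 4: Total change = 1 × -50 = -50
Step 5: New sum = 27.93 + -50 = -22.07
Step 6: Difference = |-22.07 - 27.93| = 50.0
        (Sum decreased by 50.0)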